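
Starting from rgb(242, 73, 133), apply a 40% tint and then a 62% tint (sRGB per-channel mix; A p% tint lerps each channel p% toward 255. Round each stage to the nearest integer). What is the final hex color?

#FCD6E3

Per channel, c → c + 0.4(255 − c):
  R: 242 + 5.2 = 247.2 → 247
  G: 73 + 72.8 = 145.8 → 146
  B: 133 + 0.4×(255−133) = 133 + 48.8 = 181.8 → 182
After the tint: rgb(247, 146, 182) = #F792B6.
Per channel, c → c + 0.62(255 − c):
  R: 247 + 0.62×(255−247) = 247 + 4.96 = 251.96 → 252
  G: 146 + 67.58 = 213.58 → 214
  B: 182 + 0.62×(255−182) = 182 + 45.26 = 227.26 → 227
rgb(252, 214, 227) = #FCD6E3.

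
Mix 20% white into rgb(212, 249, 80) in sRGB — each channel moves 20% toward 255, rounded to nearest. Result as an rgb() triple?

A 20% tint moves each channel 20% toward 255:
  R: 212 + 8.6 = 220.6 → 221
  G: 249 + 0.2×(255−249) = 249 + 1.2 = 250.2 → 250
  B: 80 + 0.2×(255−80) = 80 + 35 = 115 → 115

rgb(221, 250, 115)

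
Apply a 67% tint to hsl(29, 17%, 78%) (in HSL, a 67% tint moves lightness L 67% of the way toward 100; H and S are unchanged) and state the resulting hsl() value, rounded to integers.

L moves 67% from 78 toward 100: 78 + 14.74 = 92.74 → 93.
H and S are unchanged.

hsl(29, 17%, 93%)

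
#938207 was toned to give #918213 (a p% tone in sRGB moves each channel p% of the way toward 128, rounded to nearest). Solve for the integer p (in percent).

#938207 is rgb(147, 130, 7); #918213 is rgb(145, 130, 19).
On the B channel (widest range): 19 ≈ 7 + (p/100)(128 − 7), so p ≈ 100×(19 − 7)/(128 − 7) = 1200/121 = 9.92.
p = 10 reproduces all three channels after rounding.

10%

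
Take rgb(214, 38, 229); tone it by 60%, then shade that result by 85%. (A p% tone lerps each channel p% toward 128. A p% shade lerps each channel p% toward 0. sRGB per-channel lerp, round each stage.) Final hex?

#180e19

Lerp each channel 60% toward 128:
  R: 214 − 51.6 = 162.4 → 162
  G: 38 + 54 = 92 → 92
  B: 229 + 0.6×(128−229) = 229 − 60.6 = 168.4 → 168
After the tone: rgb(162, 92, 168) = #a25ca8.
An 85% shade moves each channel 85% toward 0:
  R: 162 + 0.85×(0−162) = 162 − 137.7 = 24.3 → 24
  G: 92 − 78.2 = 13.8 → 14
  B: 168 − 142.8 = 25.2 → 25
rgb(24, 14, 25) = #180e19.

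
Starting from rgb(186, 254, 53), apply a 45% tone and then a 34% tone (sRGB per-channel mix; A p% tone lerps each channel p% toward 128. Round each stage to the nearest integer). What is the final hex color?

#95ae65

Lerp each channel 45% toward 128:
  R: 186 + 0.45×(128−186) = 186 − 26.1 = 159.9 → 160
  G: 254 − 56.7 = 197.3 → 197
  B: 53 + 33.75 = 86.75 → 87
After the tone: rgb(160, 197, 87) = #a0c557.
A 34% tone moves each channel 34% toward 128:
  R: 160 + 0.34×(128−160) = 160 − 10.88 = 149.12 → 149
  G: 197 + 0.34×(128−197) = 197 − 23.46 = 173.54 → 174
  B: 87 + 0.34×(128−87) = 87 + 13.94 = 100.94 → 101
rgb(149, 174, 101) = #95ae65.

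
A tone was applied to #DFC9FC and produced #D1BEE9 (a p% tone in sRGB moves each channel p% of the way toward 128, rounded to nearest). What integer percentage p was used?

#DFC9FC is rgb(223, 201, 252); #D1BEE9 is rgb(209, 190, 233).
On the B channel (widest range): 233 ≈ 252 + (p/100)(128 − 252), so p ≈ 100×(233 − 252)/(128 − 252) = -1900/-124 = 15.32.
p = 15 reproduces all three channels after rounding.

15%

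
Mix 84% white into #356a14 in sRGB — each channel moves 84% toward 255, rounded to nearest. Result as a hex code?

#356a14 is rgb(53, 106, 20).
Per channel, c → c + 0.84(255 − c):
  R: 53 + 169.68 = 222.68 → 223
  G: 106 + 0.84×(255−106) = 106 + 125.16 = 231.16 → 231
  B: 20 + 0.84×(255−20) = 20 + 197.4 = 217.4 → 217
rgb(223, 231, 217) = #dfe7d9.

#dfe7d9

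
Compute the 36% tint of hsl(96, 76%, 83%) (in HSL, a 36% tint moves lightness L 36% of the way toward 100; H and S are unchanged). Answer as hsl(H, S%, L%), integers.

hsl(96, 76%, 89%)

L moves 36% from 83 toward 100: 83 + 6.12 = 89.12 → 89.
H and S are unchanged.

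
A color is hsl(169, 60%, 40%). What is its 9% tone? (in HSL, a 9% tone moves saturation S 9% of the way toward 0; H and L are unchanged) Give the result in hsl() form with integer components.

S moves 9% from 60 toward 0: 60 − 5.4 = 54.6 → 55.
H and L are unchanged.

hsl(169, 55%, 40%)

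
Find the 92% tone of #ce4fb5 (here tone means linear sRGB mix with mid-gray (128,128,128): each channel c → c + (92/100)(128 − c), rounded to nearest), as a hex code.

#ce4fb5 is rgb(206, 79, 181).
Lerp each channel 92% toward 128:
  R: 206 + 0.92×(128−206) = 206 − 71.76 = 134.24 → 134
  G: 79 + 0.92×(128−79) = 79 + 45.08 = 124.08 → 124
  B: 181 − 48.76 = 132.24 → 132
rgb(134, 124, 132) = #867c84.

#867c84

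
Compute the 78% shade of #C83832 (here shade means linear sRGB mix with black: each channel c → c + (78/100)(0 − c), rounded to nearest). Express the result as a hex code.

#C83832 is rgb(200, 56, 50).
A 78% shade moves each channel 78% toward 0:
  R: 200 + 0.78×(0−200) = 200 − 156 = 44 → 44
  G: 56 + 0.78×(0−56) = 56 − 43.68 = 12.32 → 12
  B: 50 − 39 = 11 → 11
rgb(44, 12, 11) = #2C0C0B.

#2C0C0B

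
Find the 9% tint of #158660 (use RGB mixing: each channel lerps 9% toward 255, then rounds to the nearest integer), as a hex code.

#2A916E

#158660 is rgb(21, 134, 96).
A 9% tint moves each channel 9% toward 255:
  R: 21 + 21.06 = 42.06 → 42
  G: 134 + 0.09×(255−134) = 134 + 10.89 = 144.89 → 145
  B: 96 + 0.09×(255−96) = 96 + 14.31 = 110.31 → 110
rgb(42, 145, 110) = #2A916E.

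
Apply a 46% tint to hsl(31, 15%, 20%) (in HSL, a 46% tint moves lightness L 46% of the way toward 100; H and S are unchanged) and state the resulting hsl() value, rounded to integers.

hsl(31, 15%, 57%)

L moves 46% from 20 toward 100: 20 + 36.8 = 56.8 → 57.
H and S are unchanged.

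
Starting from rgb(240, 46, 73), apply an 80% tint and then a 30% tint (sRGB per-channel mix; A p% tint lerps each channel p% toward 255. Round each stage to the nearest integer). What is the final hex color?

#FDE2E6

An 80% tint moves each channel 80% toward 255:
  R: 240 + 0.8×(255−240) = 240 + 12 = 252 → 252
  G: 46 + 0.8×(255−46) = 46 + 167.2 = 213.2 → 213
  B: 73 + 145.6 = 218.6 → 219
After the tint: rgb(252, 213, 219) = #FCD5DB.
Per channel, c → c + 0.3(255 − c):
  R: 252 + 0.3×(255−252) = 252 + 0.9 = 252.9 → 253
  G: 213 + 12.6 = 225.6 → 226
  B: 219 + 10.8 = 229.8 → 230
rgb(253, 226, 230) = #FDE2E6.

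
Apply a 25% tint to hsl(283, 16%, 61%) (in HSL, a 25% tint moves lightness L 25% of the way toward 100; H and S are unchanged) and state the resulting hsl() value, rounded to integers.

hsl(283, 16%, 71%)

L moves 25% from 61 toward 100: 61 + 9.75 = 70.75 → 71.
H and S are unchanged.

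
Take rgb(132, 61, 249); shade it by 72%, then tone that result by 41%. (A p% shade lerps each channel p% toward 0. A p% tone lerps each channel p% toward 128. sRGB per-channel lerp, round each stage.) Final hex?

#4A3F5E

Per channel, c → c + 0.72(0 − c):
  R: 132 + 0.72×(0−132) = 132 − 95.04 = 36.96 → 37
  G: 61 − 43.92 = 17.08 → 17
  B: 249 + 0.72×(0−249) = 249 − 179.28 = 69.72 → 70
After the shade: rgb(37, 17, 70) = #251146.
Per channel, c → c + 0.41(128 − c):
  R: 37 + 0.41×(128−37) = 37 + 37.31 = 74.31 → 74
  G: 17 + 45.51 = 62.51 → 63
  B: 70 + 0.41×(128−70) = 70 + 23.78 = 93.78 → 94
rgb(74, 63, 94) = #4A3F5E.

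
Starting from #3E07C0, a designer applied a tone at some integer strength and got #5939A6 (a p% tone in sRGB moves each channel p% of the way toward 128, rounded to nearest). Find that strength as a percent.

41%

#3E07C0 is rgb(62, 7, 192); #5939A6 is rgb(89, 57, 166).
On the G channel (widest range): 57 ≈ 7 + (p/100)(128 − 7), so p ≈ 100×(57 − 7)/(128 − 7) = 5000/121 = 41.32.
p = 41 reproduces all three channels after rounding.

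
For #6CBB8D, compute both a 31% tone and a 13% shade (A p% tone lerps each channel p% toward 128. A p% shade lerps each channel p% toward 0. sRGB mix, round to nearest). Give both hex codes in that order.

#72A989, #5EA37B

#6CBB8D is rgb(108, 187, 141).
31% tone:
  R: 108 + 6.2 = 114.2 → 114
  G: 187 − 18.29 = 168.71 → 169
  B: 141 − 4.03 = 136.97 → 137
  → #72A989
13% shade:
  R: 108 + 0.13×(0−108) = 108 − 14.04 = 93.96 → 94
  G: 187 + 0.13×(0−187) = 187 − 24.31 = 162.69 → 163
  B: 141 − 18.33 = 122.67 → 123
  → #5EA37B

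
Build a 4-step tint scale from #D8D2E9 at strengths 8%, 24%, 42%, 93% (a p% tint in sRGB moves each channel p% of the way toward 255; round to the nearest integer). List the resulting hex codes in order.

#D8D2E9 is rgb(216, 210, 233).
8%: (216 + 3.12 = 219.12→219, 210 + 3.6 = 213.6→214, 233 + 1.76 = 234.76→235) → #DBD6EB
24%: (216 + 9.36 = 225.36→225, 210 + 10.8 = 220.8→221, 233 + 5.28 = 238.28→238) → #E1DDEE
42%: (216 + 16.38 = 232.38→232, 210 + 18.9 = 228.9→229, 233 + 9.24 = 242.24→242) → #E8E5F2
93%: (216 + 36.27 = 252.27→252, 210 + 41.85 = 251.85→252, 233 + 20.46 = 253.46→253) → #FCFCFD

#DBD6EB, #E1DDEE, #E8E5F2, #FCFCFD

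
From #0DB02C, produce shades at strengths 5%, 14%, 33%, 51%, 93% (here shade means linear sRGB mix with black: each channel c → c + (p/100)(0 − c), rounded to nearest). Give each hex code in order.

#0CA72A, #0B9726, #09761D, #065616, #010C03

#0DB02C is rgb(13, 176, 44).
5%: (13 − 0.65 = 12.35→12, 176 − 8.8 = 167.2→167, 44 − 2.2 = 41.8→42) → #0CA72A
14%: (13 − 1.82 = 11.18→11, 176 − 24.64 = 151.36→151, 44 − 6.16 = 37.84→38) → #0B9726
33%: (13 − 4.29 = 8.71→9, 176 − 58.08 = 117.92→118, 44 − 14.52 = 29.48→29) → #09761D
51%: (13 − 6.63 = 6.37→6, 176 − 89.76 = 86.24→86, 44 − 22.44 = 21.56→22) → #065616
93%: (13 − 12.09 = 0.91→1, 176 − 163.68 = 12.32→12, 44 − 40.92 = 3.08→3) → #010C03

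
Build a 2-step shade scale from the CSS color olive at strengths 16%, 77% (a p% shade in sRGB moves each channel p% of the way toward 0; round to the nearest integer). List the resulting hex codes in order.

CSS olive is rgb(128, 128, 0).
16%: (128 − 20.48 = 107.52→108, 128 − 20.48 = 107.52→108, 0→0) → #6c6c00
77%: (128 − 98.56 = 29.44→29, 128 − 98.56 = 29.44→29, 0→0) → #1d1d00

#6c6c00, #1d1d00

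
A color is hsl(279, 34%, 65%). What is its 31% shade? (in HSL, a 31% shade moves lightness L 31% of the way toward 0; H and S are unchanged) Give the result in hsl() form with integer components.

hsl(279, 34%, 45%)

L moves 31% from 65 toward 0: 65 − 20.15 = 44.85 → 45.
H and S are unchanged.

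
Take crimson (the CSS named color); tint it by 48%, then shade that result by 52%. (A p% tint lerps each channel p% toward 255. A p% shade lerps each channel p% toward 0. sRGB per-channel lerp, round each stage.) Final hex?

CSS crimson is rgb(220, 20, 60).
Per channel, c → c + 0.48(255 − c):
  R: 220 + 16.8 = 236.8 → 237
  G: 20 + 0.48×(255−20) = 20 + 112.8 = 132.8 → 133
  B: 60 + 0.48×(255−60) = 60 + 93.6 = 153.6 → 154
After the tint: rgb(237, 133, 154) = #ED859A.
A 52% shade moves each channel 52% toward 0:
  R: 237 − 123.24 = 113.76 → 114
  G: 133 + 0.52×(0−133) = 133 − 69.16 = 63.84 → 64
  B: 154 − 80.08 = 73.92 → 74
rgb(114, 64, 74) = #72404A.

#72404A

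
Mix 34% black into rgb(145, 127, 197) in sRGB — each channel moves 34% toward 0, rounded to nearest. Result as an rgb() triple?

rgb(96, 84, 130)

A 34% shade moves each channel 34% toward 0:
  R: 145 + 0.34×(0−145) = 145 − 49.3 = 95.7 → 96
  G: 127 + 0.34×(0−127) = 127 − 43.18 = 83.82 → 84
  B: 197 + 0.34×(0−197) = 197 − 66.98 = 130.02 → 130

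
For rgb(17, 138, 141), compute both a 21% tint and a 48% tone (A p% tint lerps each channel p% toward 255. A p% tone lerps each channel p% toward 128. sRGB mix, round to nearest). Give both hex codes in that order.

#43A3A5, #468587

21% tint:
  R: 17 + 0.21×(255−17) = 17 + 49.98 = 66.98 → 67
  G: 138 + 0.21×(255−138) = 138 + 24.57 = 162.57 → 163
  B: 141 + 0.21×(255−141) = 141 + 23.94 = 164.94 → 165
  → #43A3A5
48% tone:
  R: 17 + 0.48×(128−17) = 17 + 53.28 = 70.28 → 70
  G: 138 + 0.48×(128−138) = 138 − 4.8 = 133.2 → 133
  B: 141 + 0.48×(128−141) = 141 − 6.24 = 134.76 → 135
  → #468587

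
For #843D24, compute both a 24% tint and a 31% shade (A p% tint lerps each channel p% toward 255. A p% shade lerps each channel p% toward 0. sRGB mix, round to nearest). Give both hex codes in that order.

#843D24 is rgb(132, 61, 36).
24% tint:
  R: 132 + 0.24×(255−132) = 132 + 29.52 = 161.52 → 162
  G: 61 + 0.24×(255−61) = 61 + 46.56 = 107.56 → 108
  B: 36 + 0.24×(255−36) = 36 + 52.56 = 88.56 → 89
  → #A26C59
31% shade:
  R: 132 − 40.92 = 91.08 → 91
  G: 61 + 0.31×(0−61) = 61 − 18.91 = 42.09 → 42
  B: 36 + 0.31×(0−36) = 36 − 11.16 = 24.84 → 25
  → #5B2A19

#A26C59, #5B2A19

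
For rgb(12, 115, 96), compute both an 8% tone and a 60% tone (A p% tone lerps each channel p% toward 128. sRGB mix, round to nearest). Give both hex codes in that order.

8% tone:
  R: 12 + 9.28 = 21.28 → 21
  G: 115 + 1.04 = 116.04 → 116
  B: 96 + 2.56 = 98.56 → 99
  → #157463
60% tone:
  R: 12 + 0.6×(128−12) = 12 + 69.6 = 81.6 → 82
  G: 115 + 0.6×(128−115) = 115 + 7.8 = 122.8 → 123
  B: 96 + 0.6×(128−96) = 96 + 19.2 = 115.2 → 115
  → #527B73

#157463, #527B73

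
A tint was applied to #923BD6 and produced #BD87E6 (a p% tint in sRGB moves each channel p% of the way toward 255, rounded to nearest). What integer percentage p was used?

39%

#923BD6 is rgb(146, 59, 214); #BD87E6 is rgb(189, 135, 230).
On the G channel (widest range): 135 ≈ 59 + (p/100)(255 − 59), so p ≈ 100×(135 − 59)/(255 − 59) = 7600/196 = 38.78.
p = 39 reproduces all three channels after rounding.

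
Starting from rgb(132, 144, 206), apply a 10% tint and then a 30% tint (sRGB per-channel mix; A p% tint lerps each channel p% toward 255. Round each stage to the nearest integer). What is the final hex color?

A 10% tint moves each channel 10% toward 255:
  R: 132 + 0.1×(255−132) = 132 + 12.3 = 144.3 → 144
  G: 144 + 0.1×(255−144) = 144 + 11.1 = 155.1 → 155
  B: 206 + 0.1×(255−206) = 206 + 4.9 = 210.9 → 211
After the tint: rgb(144, 155, 211) = #909BD3.
A 30% tint moves each channel 30% toward 255:
  R: 144 + 0.3×(255−144) = 144 + 33.3 = 177.3 → 177
  G: 155 + 0.3×(255−155) = 155 + 30 = 185 → 185
  B: 211 + 0.3×(255−211) = 211 + 13.2 = 224.2 → 224
rgb(177, 185, 224) = #B1B9E0.

#B1B9E0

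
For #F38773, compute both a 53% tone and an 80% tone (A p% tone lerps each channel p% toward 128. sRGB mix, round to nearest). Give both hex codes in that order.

#F38773 is rgb(243, 135, 115).
53% tone:
  R: 243 − 60.95 = 182.05 → 182
  G: 135 + 0.53×(128−135) = 135 − 3.71 = 131.29 → 131
  B: 115 + 0.53×(128−115) = 115 + 6.89 = 121.89 → 122
  → #B6837A
80% tone:
  R: 243 − 92 = 151 → 151
  G: 135 + 0.8×(128−135) = 135 − 5.6 = 129.4 → 129
  B: 115 + 0.8×(128−115) = 115 + 10.4 = 125.4 → 125
  → #97817D

#B6837A, #97817D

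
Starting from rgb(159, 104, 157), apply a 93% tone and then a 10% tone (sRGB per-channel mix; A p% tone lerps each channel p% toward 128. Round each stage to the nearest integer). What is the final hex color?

#827e82

A 93% tone moves each channel 93% toward 128:
  R: 159 + 0.93×(128−159) = 159 − 28.83 = 130.17 → 130
  G: 104 + 0.93×(128−104) = 104 + 22.32 = 126.32 → 126
  B: 157 + 0.93×(128−157) = 157 − 26.97 = 130.03 → 130
After the tone: rgb(130, 126, 130) = #827e82.
Per channel, c → c + 0.1(128 − c):
  R: 130 + 0.1×(128−130) = 130 − 0.2 = 129.8 → 130
  G: 126 + 0.1×(128−126) = 126 + 0.2 = 126.2 → 126
  B: 130 + 0.1×(128−130) = 130 − 0.2 = 129.8 → 130
rgb(130, 126, 130) = #827e82.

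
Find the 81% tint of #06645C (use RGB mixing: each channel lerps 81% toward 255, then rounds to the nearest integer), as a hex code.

#D0E2E0

#06645C is rgb(6, 100, 92).
Lerp each channel 81% toward 255:
  R: 6 + 0.81×(255−6) = 6 + 201.69 = 207.69 → 208
  G: 100 + 0.81×(255−100) = 100 + 125.55 = 225.55 → 226
  B: 92 + 132.03 = 224.03 → 224
rgb(208, 226, 224) = #D0E2E0.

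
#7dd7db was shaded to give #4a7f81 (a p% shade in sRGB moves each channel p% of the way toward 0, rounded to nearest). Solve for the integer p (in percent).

41%

#7dd7db is rgb(125, 215, 219); #4a7f81 is rgb(74, 127, 129).
On the B channel (widest range): 129 ≈ 219 + (p/100)(0 − 219), so p ≈ 100×(129 − 219)/(0 − 219) = -9000/-219 = 41.10.
p = 41 reproduces all three channels after rounding.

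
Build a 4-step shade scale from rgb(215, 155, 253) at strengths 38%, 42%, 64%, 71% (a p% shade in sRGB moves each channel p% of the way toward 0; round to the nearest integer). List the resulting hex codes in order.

38%: (215 − 81.7 = 133.3→133, 155 − 58.9 = 96.1→96, 253 − 96.14 = 156.86→157) → #85609d
42%: (215 − 90.3 = 124.7→125, 155 − 65.1 = 89.9→90, 253 − 106.26 = 146.74→147) → #7d5a93
64%: (215 − 137.6 = 77.4→77, 155 − 99.2 = 55.8→56, 253 − 161.92 = 91.08→91) → #4d385b
71%: (215 − 152.65 = 62.35→62, 155 − 110.05 = 44.95→45, 253 − 179.63 = 73.37→73) → #3e2d49

#85609d, #7d5a93, #4d385b, #3e2d49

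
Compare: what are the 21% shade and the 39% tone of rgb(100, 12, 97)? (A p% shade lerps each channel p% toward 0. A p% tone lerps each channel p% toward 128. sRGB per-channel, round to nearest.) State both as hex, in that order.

21% shade:
  R: 100 + 0.21×(0−100) = 100 − 21 = 79 → 79
  G: 12 + 0.21×(0−12) = 12 − 2.52 = 9.48 → 9
  B: 97 + 0.21×(0−97) = 97 − 20.37 = 76.63 → 77
  → #4f094d
39% tone:
  R: 100 + 0.39×(128−100) = 100 + 10.92 = 110.92 → 111
  G: 12 + 45.24 = 57.24 → 57
  B: 97 + 0.39×(128−97) = 97 + 12.09 = 109.09 → 109
  → #6f396d

#4f094d, #6f396d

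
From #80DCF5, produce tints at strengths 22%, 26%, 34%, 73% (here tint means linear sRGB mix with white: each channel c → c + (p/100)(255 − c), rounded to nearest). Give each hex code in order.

#9CE4F7, #A1E5F8, #ABE8F8, #DDF6FC

#80DCF5 is rgb(128, 220, 245).
22%: (128 + 27.94 = 155.94→156, 220 + 7.7 = 227.7→228, 245 + 2.2 = 247.2→247) → #9CE4F7
26%: (128 + 33.02 = 161.02→161, 220 + 9.1 = 229.1→229, 245 + 2.6 = 247.6→248) → #A1E5F8
34%: (128 + 43.18 = 171.18→171, 220 + 11.9 = 231.9→232, 245 + 3.4 = 248.4→248) → #ABE8F8
73%: (128 + 92.71 = 220.71→221, 220 + 25.55 = 245.55→246, 245 + 7.3 = 252.3→252) → #DDF6FC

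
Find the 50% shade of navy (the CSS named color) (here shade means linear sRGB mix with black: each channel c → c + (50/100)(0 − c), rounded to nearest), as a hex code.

CSS navy is rgb(0, 0, 128).
A 50% shade moves each channel 50% toward 0:
  R: 0 + 0 = 0 → 0
  G: 0 + 0.5×(0−0) = 0 + 0 = 0 → 0
  B: 128 − 64 = 64 → 64
rgb(0, 0, 64) = #000040.

#000040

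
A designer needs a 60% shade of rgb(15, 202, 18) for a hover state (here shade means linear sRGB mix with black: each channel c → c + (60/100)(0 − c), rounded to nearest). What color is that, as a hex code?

#065107

Lerp each channel 60% toward 0:
  R: 15 + 0.6×(0−15) = 15 − 9 = 6 → 6
  G: 202 + 0.6×(0−202) = 202 − 121.2 = 80.8 → 81
  B: 18 + 0.6×(0−18) = 18 − 10.8 = 7.2 → 7
rgb(6, 81, 7) = #065107.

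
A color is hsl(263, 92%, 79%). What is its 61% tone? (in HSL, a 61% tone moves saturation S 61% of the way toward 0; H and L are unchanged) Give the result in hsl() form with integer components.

S moves 61% from 92 toward 0: 92 − 56.12 = 35.88 → 36.
H and L are unchanged.

hsl(263, 36%, 79%)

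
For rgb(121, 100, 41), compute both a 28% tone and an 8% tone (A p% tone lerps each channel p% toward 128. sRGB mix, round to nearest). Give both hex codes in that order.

#7B6C41, #7A6630

28% tone:
  R: 121 + 1.96 = 122.96 → 123
  G: 100 + 0.28×(128−100) = 100 + 7.84 = 107.84 → 108
  B: 41 + 24.36 = 65.36 → 65
  → #7B6C41
8% tone:
  R: 121 + 0.56 = 121.56 → 122
  G: 100 + 0.08×(128−100) = 100 + 2.24 = 102.24 → 102
  B: 41 + 6.96 = 47.96 → 48
  → #7A6630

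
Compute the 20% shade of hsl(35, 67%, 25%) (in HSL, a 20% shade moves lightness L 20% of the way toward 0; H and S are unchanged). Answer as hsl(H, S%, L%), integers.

L moves 20% from 25 toward 0: 25 − 5 = 20 → 20.
H and S are unchanged.

hsl(35, 67%, 20%)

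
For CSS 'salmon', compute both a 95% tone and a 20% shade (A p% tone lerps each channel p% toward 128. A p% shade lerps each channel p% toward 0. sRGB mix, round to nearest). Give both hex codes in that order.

CSS salmon is rgb(250, 128, 114).
95% tone:
  R: 250 − 115.9 = 134.1 → 134
  G: 128 + 0.95×(128−128) = 128 + 0 = 128 → 128
  B: 114 + 0.95×(128−114) = 114 + 13.3 = 127.3 → 127
  → #86807F
20% shade:
  R: 250 + 0.2×(0−250) = 250 − 50 = 200 → 200
  G: 128 − 25.6 = 102.4 → 102
  B: 114 + 0.2×(0−114) = 114 − 22.8 = 91.2 → 91
  → #C8665B

#86807F, #C8665B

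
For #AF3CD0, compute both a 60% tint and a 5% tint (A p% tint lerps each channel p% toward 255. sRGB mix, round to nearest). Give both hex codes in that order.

#DFB1EC, #B346D2

#AF3CD0 is rgb(175, 60, 208).
60% tint:
  R: 175 + 0.6×(255−175) = 175 + 48 = 223 → 223
  G: 60 + 117 = 177 → 177
  B: 208 + 0.6×(255−208) = 208 + 28.2 = 236.2 → 236
  → #DFB1EC
5% tint:
  R: 175 + 4 = 179 → 179
  G: 60 + 9.75 = 69.75 → 70
  B: 208 + 0.05×(255−208) = 208 + 2.35 = 210.35 → 210
  → #B346D2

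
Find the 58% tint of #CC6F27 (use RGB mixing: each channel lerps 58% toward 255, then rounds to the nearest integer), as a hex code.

#EAC3A4

#CC6F27 is rgb(204, 111, 39).
A 58% tint moves each channel 58% toward 255:
  R: 204 + 0.58×(255−204) = 204 + 29.58 = 233.58 → 234
  G: 111 + 0.58×(255−111) = 111 + 83.52 = 194.52 → 195
  B: 39 + 0.58×(255−39) = 39 + 125.28 = 164.28 → 164
rgb(234, 195, 164) = #EAC3A4.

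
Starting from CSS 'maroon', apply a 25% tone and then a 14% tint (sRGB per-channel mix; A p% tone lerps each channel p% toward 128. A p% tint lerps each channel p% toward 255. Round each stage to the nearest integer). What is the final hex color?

CSS maroon is rgb(128, 0, 0).
Per channel, c → c + 0.25(128 − c):
  R: 128 + 0 = 128 → 128
  G: 0 + 0.25×(128−0) = 0 + 32 = 32 → 32
  B: 0 + 32 = 32 → 32
After the tone: rgb(128, 32, 32) = #802020.
Lerp each channel 14% toward 255:
  R: 128 + 0.14×(255−128) = 128 + 17.78 = 145.78 → 146
  G: 32 + 31.22 = 63.22 → 63
  B: 32 + 31.22 = 63.22 → 63
rgb(146, 63, 63) = #923f3f.

#923f3f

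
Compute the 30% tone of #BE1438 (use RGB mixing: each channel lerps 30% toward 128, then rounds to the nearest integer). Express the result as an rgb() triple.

#BE1438 is rgb(190, 20, 56).
Lerp each channel 30% toward 128:
  R: 190 + 0.3×(128−190) = 190 − 18.6 = 171.4 → 171
  G: 20 + 32.4 = 52.4 → 52
  B: 56 + 0.3×(128−56) = 56 + 21.6 = 77.6 → 78

rgb(171, 52, 78)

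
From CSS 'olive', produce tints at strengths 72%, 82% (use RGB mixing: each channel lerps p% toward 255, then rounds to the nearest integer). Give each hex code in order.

#DBDBB8, #E8E8D1

CSS olive is rgb(128, 128, 0).
72%: (128 + 91.44 = 219.44→219, 128 + 91.44 = 219.44→219, 0 + 183.6 = 183.6→184) → #DBDBB8
82%: (128 + 104.14 = 232.14→232, 128 + 104.14 = 232.14→232, 0 + 209.1 = 209.1→209) → #E8E8D1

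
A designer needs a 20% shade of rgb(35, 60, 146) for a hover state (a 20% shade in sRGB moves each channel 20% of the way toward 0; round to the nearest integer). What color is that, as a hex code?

#1C3075

Per channel, c → c + 0.2(0 − c):
  R: 35 + 0.2×(0−35) = 35 − 7 = 28 → 28
  G: 60 − 12 = 48 → 48
  B: 146 + 0.2×(0−146) = 146 − 29.2 = 116.8 → 117
rgb(28, 48, 117) = #1C3075.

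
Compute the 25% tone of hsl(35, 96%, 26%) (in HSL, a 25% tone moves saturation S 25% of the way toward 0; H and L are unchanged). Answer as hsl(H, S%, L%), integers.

hsl(35, 72%, 26%)

S moves 25% from 96 toward 0: 96 − 24 = 72 → 72.
H and L are unchanged.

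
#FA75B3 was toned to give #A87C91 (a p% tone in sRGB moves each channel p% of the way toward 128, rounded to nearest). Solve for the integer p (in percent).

67%

#FA75B3 is rgb(250, 117, 179); #A87C91 is rgb(168, 124, 145).
On the R channel (widest range): 168 ≈ 250 + (p/100)(128 − 250), so p ≈ 100×(168 − 250)/(128 − 250) = -8200/-122 = 67.21.
p = 67 reproduces all three channels after rounding.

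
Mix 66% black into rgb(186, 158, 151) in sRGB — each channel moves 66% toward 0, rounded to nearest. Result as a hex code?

#3f3633

Lerp each channel 66% toward 0:
  R: 186 − 122.76 = 63.24 → 63
  G: 158 + 0.66×(0−158) = 158 − 104.28 = 53.72 → 54
  B: 151 − 99.66 = 51.34 → 51
rgb(63, 54, 51) = #3f3633.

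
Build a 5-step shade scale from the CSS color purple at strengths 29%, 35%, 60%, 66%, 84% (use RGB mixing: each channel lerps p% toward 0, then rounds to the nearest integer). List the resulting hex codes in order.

#5B005B, #530053, #330033, #2C002C, #140014

CSS purple is rgb(128, 0, 128).
29%: (128 − 37.12 = 90.88→91, 0→0, 128 − 37.12 = 90.88→91) → #5B005B
35%: (128 − 44.8 = 83.2→83, 0→0, 128 − 44.8 = 83.2→83) → #530053
60%: (128 − 76.8 = 51.2→51, 0→0, 128 − 76.8 = 51.2→51) → #330033
66%: (128 − 84.48 = 43.52→44, 0→0, 128 − 84.48 = 43.52→44) → #2C002C
84%: (128 − 107.52 = 20.48→20, 0→0, 128 − 107.52 = 20.48→20) → #140014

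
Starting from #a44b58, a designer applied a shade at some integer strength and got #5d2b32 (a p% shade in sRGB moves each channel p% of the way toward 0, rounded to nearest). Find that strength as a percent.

43%

#a44b58 is rgb(164, 75, 88); #5d2b32 is rgb(93, 43, 50).
On the R channel (widest range): 93 ≈ 164 + (p/100)(0 − 164), so p ≈ 100×(93 − 164)/(0 − 164) = -7100/-164 = 43.29.
p = 43 reproduces all three channels after rounding.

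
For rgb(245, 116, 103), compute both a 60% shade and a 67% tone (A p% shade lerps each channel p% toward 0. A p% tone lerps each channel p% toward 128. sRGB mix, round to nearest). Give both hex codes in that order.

60% shade:
  R: 245 + 0.6×(0−245) = 245 − 147 = 98 → 98
  G: 116 + 0.6×(0−116) = 116 − 69.6 = 46.4 → 46
  B: 103 + 0.6×(0−103) = 103 − 61.8 = 41.2 → 41
  → #622E29
67% tone:
  R: 245 − 78.39 = 166.61 → 167
  G: 116 + 0.67×(128−116) = 116 + 8.04 = 124.04 → 124
  B: 103 + 16.75 = 119.75 → 120
  → #A77C78

#622E29, #A77C78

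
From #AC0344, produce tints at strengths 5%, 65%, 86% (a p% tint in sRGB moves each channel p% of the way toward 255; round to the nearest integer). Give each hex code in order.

#AC0344 is rgb(172, 3, 68).
5%: (172 + 4.15 = 176.15→176, 3 + 12.6 = 15.6→16, 68 + 9.35 = 77.35→77) → #B0104D
65%: (172 + 53.95 = 225.95→226, 3 + 163.8 = 166.8→167, 68 + 121.55 = 189.55→190) → #E2A7BE
86%: (172 + 71.38 = 243.38→243, 3 + 216.72 = 219.72→220, 68 + 160.82 = 228.82→229) → #F3DCE5

#B0104D, #E2A7BE, #F3DCE5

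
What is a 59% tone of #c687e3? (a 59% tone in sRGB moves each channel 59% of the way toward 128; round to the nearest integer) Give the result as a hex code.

#c687e3 is rgb(198, 135, 227).
Lerp each channel 59% toward 128:
  R: 198 + 0.59×(128−198) = 198 − 41.3 = 156.7 → 157
  G: 135 − 4.13 = 130.87 → 131
  B: 227 + 0.59×(128−227) = 227 − 58.41 = 168.59 → 169
rgb(157, 131, 169) = #9d83a9.

#9d83a9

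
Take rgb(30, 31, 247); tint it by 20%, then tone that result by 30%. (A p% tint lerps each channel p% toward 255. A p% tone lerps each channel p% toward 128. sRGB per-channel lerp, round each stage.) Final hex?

#5b5cd5

Lerp each channel 20% toward 255:
  R: 30 + 0.2×(255−30) = 30 + 45 = 75 → 75
  G: 31 + 44.8 = 75.8 → 76
  B: 247 + 0.2×(255−247) = 247 + 1.6 = 248.6 → 249
After the tint: rgb(75, 76, 249) = #4b4cf9.
Lerp each channel 30% toward 128:
  R: 75 + 15.9 = 90.9 → 91
  G: 76 + 15.6 = 91.6 → 92
  B: 249 + 0.3×(128−249) = 249 − 36.3 = 212.7 → 213
rgb(91, 92, 213) = #5b5cd5.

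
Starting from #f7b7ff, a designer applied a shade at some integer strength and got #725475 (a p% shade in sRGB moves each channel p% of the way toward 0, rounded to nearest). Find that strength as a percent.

#f7b7ff is rgb(247, 183, 255); #725475 is rgb(114, 84, 117).
On the B channel (widest range): 117 ≈ 255 + (p/100)(0 − 255), so p ≈ 100×(117 − 255)/(0 − 255) = -13800/-255 = 54.12.
p = 54 reproduces all three channels after rounding.

54%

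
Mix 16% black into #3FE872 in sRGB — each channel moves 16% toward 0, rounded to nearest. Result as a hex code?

#3FE872 is rgb(63, 232, 114).
Lerp each channel 16% toward 0:
  R: 63 + 0.16×(0−63) = 63 − 10.08 = 52.92 → 53
  G: 232 + 0.16×(0−232) = 232 − 37.12 = 194.88 → 195
  B: 114 − 18.24 = 95.76 → 96
rgb(53, 195, 96) = #35C360.

#35C360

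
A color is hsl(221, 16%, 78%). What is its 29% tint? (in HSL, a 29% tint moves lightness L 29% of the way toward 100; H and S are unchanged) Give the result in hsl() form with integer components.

L moves 29% from 78 toward 100: 78 + 6.38 = 84.38 → 84.
H and S are unchanged.

hsl(221, 16%, 84%)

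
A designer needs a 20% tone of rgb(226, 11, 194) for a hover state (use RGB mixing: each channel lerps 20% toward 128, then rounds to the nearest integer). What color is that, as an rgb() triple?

Per channel, c → c + 0.2(128 − c):
  R: 226 + 0.2×(128−226) = 226 − 19.6 = 206.4 → 206
  G: 11 + 23.4 = 34.4 → 34
  B: 194 + 0.2×(128−194) = 194 − 13.2 = 180.8 → 181

rgb(206, 34, 181)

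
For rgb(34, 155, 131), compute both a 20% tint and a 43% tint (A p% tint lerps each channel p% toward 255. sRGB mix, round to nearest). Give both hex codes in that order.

20% tint:
  R: 34 + 0.2×(255−34) = 34 + 44.2 = 78.2 → 78
  G: 155 + 20 = 175 → 175
  B: 131 + 24.8 = 155.8 → 156
  → #4eaf9c
43% tint:
  R: 34 + 0.43×(255−34) = 34 + 95.03 = 129.03 → 129
  G: 155 + 0.43×(255−155) = 155 + 43 = 198 → 198
  B: 131 + 0.43×(255−131) = 131 + 53.32 = 184.32 → 184
  → #81c6b8

#4eaf9c, #81c6b8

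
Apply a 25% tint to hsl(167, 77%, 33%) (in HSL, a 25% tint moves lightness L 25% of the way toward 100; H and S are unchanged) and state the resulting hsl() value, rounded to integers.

L moves 25% from 33 toward 100: 33 + 16.75 = 49.75 → 50.
H and S are unchanged.

hsl(167, 77%, 50%)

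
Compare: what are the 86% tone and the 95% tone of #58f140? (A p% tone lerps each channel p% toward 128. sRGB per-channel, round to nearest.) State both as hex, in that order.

#7a9077, #7e867d

#58f140 is rgb(88, 241, 64).
86% tone:
  R: 88 + 0.86×(128−88) = 88 + 34.4 = 122.4 → 122
  G: 241 + 0.86×(128−241) = 241 − 97.18 = 143.82 → 144
  B: 64 + 55.04 = 119.04 → 119
  → #7a9077
95% tone:
  R: 88 + 38 = 126 → 126
  G: 241 + 0.95×(128−241) = 241 − 107.35 = 133.65 → 134
  B: 64 + 60.8 = 124.8 → 125
  → #7e867d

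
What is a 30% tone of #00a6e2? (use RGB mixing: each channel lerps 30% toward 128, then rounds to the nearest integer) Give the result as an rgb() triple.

rgb(38, 155, 197)

#00a6e2 is rgb(0, 166, 226).
A 30% tone moves each channel 30% toward 128:
  R: 0 + 38.4 = 38.4 → 38
  G: 166 − 11.4 = 154.6 → 155
  B: 226 + 0.3×(128−226) = 226 − 29.4 = 196.6 → 197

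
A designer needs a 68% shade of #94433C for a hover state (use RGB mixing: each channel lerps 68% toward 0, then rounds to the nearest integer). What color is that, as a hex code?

#2F1513

#94433C is rgb(148, 67, 60).
A 68% shade moves each channel 68% toward 0:
  R: 148 − 100.64 = 47.36 → 47
  G: 67 − 45.56 = 21.44 → 21
  B: 60 + 0.68×(0−60) = 60 − 40.8 = 19.2 → 19
rgb(47, 21, 19) = #2F1513.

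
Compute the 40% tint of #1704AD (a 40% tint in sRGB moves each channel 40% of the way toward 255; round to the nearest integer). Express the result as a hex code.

#1704AD is rgb(23, 4, 173).
A 40% tint moves each channel 40% toward 255:
  R: 23 + 92.8 = 115.8 → 116
  G: 4 + 0.4×(255−4) = 4 + 100.4 = 104.4 → 104
  B: 173 + 0.4×(255−173) = 173 + 32.8 = 205.8 → 206
rgb(116, 104, 206) = #7468CE.

#7468CE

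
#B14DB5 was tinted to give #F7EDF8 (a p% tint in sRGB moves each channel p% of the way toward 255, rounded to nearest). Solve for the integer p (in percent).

#B14DB5 is rgb(177, 77, 181); #F7EDF8 is rgb(247, 237, 248).
On the G channel (widest range): 237 ≈ 77 + (p/100)(255 − 77), so p ≈ 100×(237 − 77)/(255 − 77) = 16000/178 = 89.89.
p = 90 reproduces all three channels after rounding.

90%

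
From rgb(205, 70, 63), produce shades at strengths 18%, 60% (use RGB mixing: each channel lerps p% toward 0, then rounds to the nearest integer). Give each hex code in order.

18%: (205 − 36.9 = 168.1→168, 70 − 12.6 = 57.4→57, 63 − 11.34 = 51.66→52) → #A83934
60%: (205 − 123 = 82→82, 70 − 42 = 28→28, 63 − 37.8 = 25.2→25) → #521C19

#A83934, #521C19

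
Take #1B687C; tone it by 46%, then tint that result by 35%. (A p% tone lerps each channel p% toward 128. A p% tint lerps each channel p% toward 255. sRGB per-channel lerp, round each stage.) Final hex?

#89A4AB

#1B687C is rgb(27, 104, 124).
Per channel, c → c + 0.46(128 − c):
  R: 27 + 0.46×(128−27) = 27 + 46.46 = 73.46 → 73
  G: 104 + 0.46×(128−104) = 104 + 11.04 = 115.04 → 115
  B: 124 + 0.46×(128−124) = 124 + 1.84 = 125.84 → 126
After the tone: rgb(73, 115, 126) = #49737E.
A 35% tint moves each channel 35% toward 255:
  R: 73 + 0.35×(255−73) = 73 + 63.7 = 136.7 → 137
  G: 115 + 0.35×(255−115) = 115 + 49 = 164 → 164
  B: 126 + 0.35×(255−126) = 126 + 45.15 = 171.15 → 171
rgb(137, 164, 171) = #89A4AB.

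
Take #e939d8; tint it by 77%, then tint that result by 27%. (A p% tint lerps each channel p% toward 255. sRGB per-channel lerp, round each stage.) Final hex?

#fbddf8

#e939d8 is rgb(233, 57, 216).
A 77% tint moves each channel 77% toward 255:
  R: 233 + 16.94 = 249.94 → 250
  G: 57 + 0.77×(255−57) = 57 + 152.46 = 209.46 → 209
  B: 216 + 30.03 = 246.03 → 246
After the tint: rgb(250, 209, 246) = #fad1f6.
A 27% tint moves each channel 27% toward 255:
  R: 250 + 0.27×(255−250) = 250 + 1.35 = 251.35 → 251
  G: 209 + 0.27×(255−209) = 209 + 12.42 = 221.42 → 221
  B: 246 + 0.27×(255−246) = 246 + 2.43 = 248.43 → 248
rgb(251, 221, 248) = #fbddf8.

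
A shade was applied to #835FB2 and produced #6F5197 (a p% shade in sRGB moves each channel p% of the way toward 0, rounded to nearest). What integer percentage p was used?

15%

#835FB2 is rgb(131, 95, 178); #6F5197 is rgb(111, 81, 151).
On the B channel (widest range): 151 ≈ 178 + (p/100)(0 − 178), so p ≈ 100×(151 − 178)/(0 − 178) = -2700/-178 = 15.17.
p = 15 reproduces all three channels after rounding.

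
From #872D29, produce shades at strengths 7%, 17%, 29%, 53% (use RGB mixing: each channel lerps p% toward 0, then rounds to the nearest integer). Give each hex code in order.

#7E2A26, #702522, #60201D, #3F1513

#872D29 is rgb(135, 45, 41).
7%: (135 − 9.45 = 125.55→126, 45 − 3.15 = 41.85→42, 41 − 2.87 = 38.13→38) → #7E2A26
17%: (135 − 22.95 = 112.05→112, 45 − 7.65 = 37.35→37, 41 − 6.97 = 34.03→34) → #702522
29%: (135 − 39.15 = 95.85→96, 45 − 13.05 = 31.95→32, 41 − 11.89 = 29.11→29) → #60201D
53%: (135 − 71.55 = 63.45→63, 45 − 23.85 = 21.15→21, 41 − 21.73 = 19.27→19) → #3F1513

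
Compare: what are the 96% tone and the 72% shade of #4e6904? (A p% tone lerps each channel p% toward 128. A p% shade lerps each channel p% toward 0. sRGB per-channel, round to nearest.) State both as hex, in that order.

#4e6904 is rgb(78, 105, 4).
96% tone:
  R: 78 + 0.96×(128−78) = 78 + 48 = 126 → 126
  G: 105 + 0.96×(128−105) = 105 + 22.08 = 127.08 → 127
  B: 4 + 119.04 = 123.04 → 123
  → #7e7f7b
72% shade:
  R: 78 − 56.16 = 21.84 → 22
  G: 105 + 0.72×(0−105) = 105 − 75.6 = 29.4 → 29
  B: 4 + 0.72×(0−4) = 4 − 2.88 = 1.12 → 1
  → #161d01

#7e7f7b, #161d01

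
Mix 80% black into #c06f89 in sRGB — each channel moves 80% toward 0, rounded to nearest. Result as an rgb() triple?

#c06f89 is rgb(192, 111, 137).
Lerp each channel 80% toward 0:
  R: 192 − 153.6 = 38.4 → 38
  G: 111 − 88.8 = 22.2 → 22
  B: 137 − 109.6 = 27.4 → 27

rgb(38, 22, 27)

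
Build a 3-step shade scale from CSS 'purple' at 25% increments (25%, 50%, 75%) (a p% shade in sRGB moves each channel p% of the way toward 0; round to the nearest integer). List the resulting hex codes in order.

#600060, #400040, #200020

CSS purple is rgb(128, 0, 128).
25%: (128 − 32 = 96→96, 0→0, 128 − 32 = 96→96) → #600060
50%: (128 − 64 = 64→64, 0→0, 128 − 64 = 64→64) → #400040
75%: (128 − 96 = 32→32, 0→0, 128 − 96 = 32→32) → #200020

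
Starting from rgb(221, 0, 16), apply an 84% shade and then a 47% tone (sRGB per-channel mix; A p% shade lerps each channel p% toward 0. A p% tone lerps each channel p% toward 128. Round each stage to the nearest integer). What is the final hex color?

#4F3C3E

Lerp each channel 84% toward 0:
  R: 221 − 185.64 = 35.36 → 35
  G: 0 + 0.84×(0−0) = 0 + 0 = 0 → 0
  B: 16 + 0.84×(0−16) = 16 − 13.44 = 2.56 → 3
After the shade: rgb(35, 0, 3) = #230003.
Lerp each channel 47% toward 128:
  R: 35 + 43.71 = 78.71 → 79
  G: 0 + 0.47×(128−0) = 0 + 60.16 = 60.16 → 60
  B: 3 + 58.75 = 61.75 → 62
rgb(79, 60, 62) = #4F3C3E.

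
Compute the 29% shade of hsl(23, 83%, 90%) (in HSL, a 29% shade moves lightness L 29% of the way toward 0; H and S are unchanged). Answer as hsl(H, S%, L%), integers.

hsl(23, 83%, 64%)

L moves 29% from 90 toward 0: 90 − 26.1 = 63.9 → 64.
H and S are unchanged.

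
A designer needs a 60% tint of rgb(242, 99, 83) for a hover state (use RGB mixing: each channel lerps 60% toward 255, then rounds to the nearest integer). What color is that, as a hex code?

#FAC1BA

A 60% tint moves each channel 60% toward 255:
  R: 242 + 0.6×(255−242) = 242 + 7.8 = 249.8 → 250
  G: 99 + 0.6×(255−99) = 99 + 93.6 = 192.6 → 193
  B: 83 + 0.6×(255−83) = 83 + 103.2 = 186.2 → 186
rgb(250, 193, 186) = #FAC1BA.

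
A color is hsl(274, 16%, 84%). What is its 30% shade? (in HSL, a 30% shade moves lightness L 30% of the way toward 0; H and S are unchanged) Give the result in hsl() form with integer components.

L moves 30% from 84 toward 0: 84 − 25.2 = 58.8 → 59.
H and S are unchanged.

hsl(274, 16%, 59%)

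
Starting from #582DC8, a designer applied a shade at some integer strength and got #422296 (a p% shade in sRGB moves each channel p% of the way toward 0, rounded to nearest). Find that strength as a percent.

#582DC8 is rgb(88, 45, 200); #422296 is rgb(66, 34, 150).
On the B channel (widest range): 150 ≈ 200 + (p/100)(0 − 200), so p ≈ 100×(150 − 200)/(0 − 200) = -5000/-200 = 25.00.
p = 25 reproduces all three channels after rounding.

25%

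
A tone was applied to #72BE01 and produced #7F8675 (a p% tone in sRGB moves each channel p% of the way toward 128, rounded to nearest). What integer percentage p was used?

#72BE01 is rgb(114, 190, 1); #7F8675 is rgb(127, 134, 117).
On the B channel (widest range): 117 ≈ 1 + (p/100)(128 − 1), so p ≈ 100×(117 − 1)/(128 − 1) = 11600/127 = 91.34.
p = 91 reproduces all three channels after rounding.

91%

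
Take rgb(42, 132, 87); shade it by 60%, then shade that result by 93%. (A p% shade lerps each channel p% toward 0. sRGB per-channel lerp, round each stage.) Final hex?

Lerp each channel 60% toward 0:
  R: 42 + 0.6×(0−42) = 42 − 25.2 = 16.8 → 17
  G: 132 + 0.6×(0−132) = 132 − 79.2 = 52.8 → 53
  B: 87 + 0.6×(0−87) = 87 − 52.2 = 34.8 → 35
After the shade: rgb(17, 53, 35) = #113523.
Per channel, c → c + 0.93(0 − c):
  R: 17 + 0.93×(0−17) = 17 − 15.81 = 1.19 → 1
  G: 53 + 0.93×(0−53) = 53 − 49.29 = 3.71 → 4
  B: 35 + 0.93×(0−35) = 35 − 32.55 = 2.45 → 2
rgb(1, 4, 2) = #010402.

#010402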